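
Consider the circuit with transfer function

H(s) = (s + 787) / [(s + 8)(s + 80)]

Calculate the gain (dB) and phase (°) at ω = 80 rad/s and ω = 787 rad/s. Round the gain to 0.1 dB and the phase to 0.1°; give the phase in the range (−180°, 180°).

ω = 80: -21.2 dB, -123.5°; ω = 787: -55.0 dB, -128.6°

At s = jω = j80:
zero (s+787): 787 + j80 → |·| = √(787²+80²) = √625769 ≈ 791.06, ∠ = arctan(80/787) ≈ 5.80°
pole (s+8): 8 + j80 → |·| = √(8²+80²) = √6464 ≈ 80.399, ∠ = arctan(80/8) ≈ 84.29°
pole (s+80): 80 + j80 → |·| = √(80²+80²) = √12800 ≈ 113.14, ∠ = arctan(80/80) ≈ 45.00°
|H| = 1 · 791.06 / 9096.3 ≈ 0.086965
Gain = 20 log₁₀(0.086965) ≈ -21.21 dB
∠H = 5.80° − 129.29° = -123.49°

At s = jω = j787:
zero (s+787): 787 + j787 → |·| = √(787²+787²) = √1238738 ≈ 1113, ∠ = arctan(787/787) ≈ 45.00°
pole (s+8): 8 + j787 → |·| = √(8²+787²) = √619433 ≈ 787.04, ∠ = arctan(787/8) ≈ 89.42°
pole (s+80): 80 + j787 → |·| = √(80²+787²) = √625769 ≈ 791.06, ∠ = arctan(787/80) ≈ 84.20°
|H| = 1 · 1113 / 6.226e+05 ≈ 0.0017877
Gain = 20 log₁₀(0.0017877) ≈ -54.95 dB
∠H = 45.00° − 173.62° = -128.62°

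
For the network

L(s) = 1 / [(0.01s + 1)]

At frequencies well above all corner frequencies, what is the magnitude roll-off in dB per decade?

-20 dB/decade

Each pole contributes −20 dB/decade at high frequency; each zero contributes +20 dB/decade.
Net: 0 zero(s) − 1 pole(s) → -20 dB/decade.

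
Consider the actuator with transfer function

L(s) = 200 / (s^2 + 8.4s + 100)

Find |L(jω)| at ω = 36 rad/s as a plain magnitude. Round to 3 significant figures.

0.162

At s = jω = j36:
quadratic: (j36)² + 8.4·j36 + 100 = -1196 + j302.4 → |·| ≈ 1233.6, ∠ ≈ 165.81°
|L| = 200 / 1233.6 ≈ 0.16213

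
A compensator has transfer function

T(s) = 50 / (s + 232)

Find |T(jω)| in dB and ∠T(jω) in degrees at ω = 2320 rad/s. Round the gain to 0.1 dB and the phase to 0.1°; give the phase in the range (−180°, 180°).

Substitute s = j2320:
Numerator: 50 = 50 + j0
Denominator: (j2320) + 232 = 232 + j2320
|N| = √(50² + 0²) ≈ 50, ∠N ≈ 0.00°
|D| = √(232² + 2320²) ≈ 2331.6, ∠D ≈ 84.29°
|T| = 50 / 2331.6 ≈ 0.021445
Gain = 20 log₁₀(0.021445) ≈ -33.37 dB
∠T = 0.00° − 84.29° = -84.29°

-33.4 dB, -84.3°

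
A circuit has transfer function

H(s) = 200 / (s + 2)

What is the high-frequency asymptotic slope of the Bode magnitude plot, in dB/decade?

Each pole contributes −20 dB/decade at high frequency; each zero contributes +20 dB/decade.
Net: 0 zero(s) − 1 pole(s) → -20 dB/decade.

-20 dB/decade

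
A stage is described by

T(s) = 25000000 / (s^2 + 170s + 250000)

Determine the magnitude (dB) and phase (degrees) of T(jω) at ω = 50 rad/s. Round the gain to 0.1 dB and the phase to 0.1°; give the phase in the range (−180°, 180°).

40.1 dB, -2.0°

At s = jω = j50:
quadratic: (j50)² + 170·j50 + 250000 = 247500 + j8500 → |·| ≈ 2.4765e+05, ∠ ≈ 1.97°
|T| = 25000000 / 2.4765e+05 ≈ 100.95
Gain = 20 log₁₀(100.95) ≈ 40.08 dB
∠T = 0.00° − 1.97° = -1.97°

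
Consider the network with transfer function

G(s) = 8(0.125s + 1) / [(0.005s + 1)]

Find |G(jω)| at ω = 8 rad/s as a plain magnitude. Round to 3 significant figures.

At ω = 8 rad/s:
zero (1 + j8·0.125) = 1 + j1 → |·| ≈ 1.4142, ∠ ≈ 45.00°
pole (1 + j8·0.005) = 1 + j0.04 → |·| ≈ 1.0008, ∠ ≈ 2.29°
|G| = 8 · 1.4142 / (1.0008) ≈ 11.305

11.3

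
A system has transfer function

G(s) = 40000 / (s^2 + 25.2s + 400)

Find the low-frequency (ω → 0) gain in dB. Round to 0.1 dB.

40.0 dB

G(0) = 40000 / 400 = 100
20 log₁₀(100) ≈ 40.00 dB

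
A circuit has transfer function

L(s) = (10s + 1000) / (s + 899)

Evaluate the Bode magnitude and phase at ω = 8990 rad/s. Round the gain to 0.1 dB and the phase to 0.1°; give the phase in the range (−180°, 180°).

Substitute s = j8990:
Numerator: 10(j8990) + 1000 = 1000 + j89900
Denominator: (j8990) + 899 = 899 + j8990
|N| = √(1000² + 89900²) ≈ 89906, ∠N ≈ 89.36°
|D| = √(899² + 8990²) ≈ 9034.8, ∠D ≈ 84.29°
|L| = 89906 / 9034.8 ≈ 9.9511
Gain = 20 log₁₀(9.9511) ≈ 19.96 dB
∠L = 89.36° − 84.29° = 5.07°

20.0 dB, 5.1°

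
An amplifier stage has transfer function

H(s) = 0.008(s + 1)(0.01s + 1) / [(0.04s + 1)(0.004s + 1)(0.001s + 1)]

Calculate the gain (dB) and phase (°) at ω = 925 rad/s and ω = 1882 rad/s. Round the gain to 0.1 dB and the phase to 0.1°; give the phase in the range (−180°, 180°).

At ω = 925 rad/s:
zero (1 + j925·1) = 1 + j925 → |·| ≈ 925, ∠ ≈ 89.94°
zero (1 + j925·0.01) = 1 + j9.25 → |·| ≈ 9.3039, ∠ ≈ 83.83°
pole (1 + j925·0.04) = 1 + j37 → |·| ≈ 37.014, ∠ ≈ 88.45°
pole (1 + j925·0.004) = 1 + j3.7 → |·| ≈ 3.8328, ∠ ≈ 74.88°
pole (1 + j925·0.001) = 1 + j0.925 → |·| ≈ 1.3622, ∠ ≈ 42.77°
|H| = 0.008 · 925 · 9.3039 / (37.014 · 3.8328 · 1.3622) ≈ 0.35627
Gain = 20 log₁₀(0.35627) ≈ -8.96 dB
∠H = (89.94° + 83.83°) − (88.45° + 74.88° + 42.77°) = -32.33°

At ω = 1882 rad/s:
zero (1 + j1882·1) = 1 + j1882 → |·| ≈ 1882, ∠ ≈ 89.97°
zero (1 + j1882·0.01) = 1 + j18.82 → |·| ≈ 18.847, ∠ ≈ 86.96°
pole (1 + j1882·0.04) = 1 + j75.28 → |·| ≈ 75.287, ∠ ≈ 89.24°
pole (1 + j1882·0.004) = 1 + j7.528 → |·| ≈ 7.5941, ∠ ≈ 82.43°
pole (1 + j1882·0.001) = 1 + j1.882 → |·| ≈ 2.1312, ∠ ≈ 62.02°
|H| = 0.008 · 1882 · 18.847 / (75.287 · 7.5941 · 2.1312) ≈ 0.23288
Gain = 20 log₁₀(0.23288) ≈ -12.66 dB
∠H = (89.97° + 86.96°) − (89.24° + 82.43° + 62.02°) = -56.76°

ω = 925: -9.0 dB, -32.3°; ω = 1882: -12.7 dB, -56.8°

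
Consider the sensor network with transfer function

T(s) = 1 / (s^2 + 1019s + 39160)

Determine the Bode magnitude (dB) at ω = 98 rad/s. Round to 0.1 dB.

-100.4 dB

Substitute s = j98:
Numerator: 1 = 1 + j0
Denominator: (j98)^2 + 1019(j98) + 39160 = 29556 + j99862
|N| = √(1² + 0²) ≈ 1, ∠N ≈ 0.00°
|D| = √(29556² + 99862²) ≈ 1.0414e+05, ∠D ≈ 73.51°
|T| = 1 / 1.0414e+05 ≈ 9.6025e-06
Gain = 20 log₁₀(9.6025e-06) ≈ -100.35 dB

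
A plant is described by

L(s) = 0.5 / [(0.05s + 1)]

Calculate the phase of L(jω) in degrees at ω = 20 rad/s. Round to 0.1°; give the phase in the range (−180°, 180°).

At ω = 20 rad/s:
pole (1 + j20·0.05) = 1 + j1 → |·| ≈ 1.4142, ∠ ≈ 45.00°
∠L = (0°) − (45.00°) = -45.00°

-45.0°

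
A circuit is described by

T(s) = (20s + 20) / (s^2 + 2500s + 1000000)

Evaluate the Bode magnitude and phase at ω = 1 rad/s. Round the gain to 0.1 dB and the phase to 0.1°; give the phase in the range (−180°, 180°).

Substitute s = j1:
Numerator: 20(j1) + 20 = 20 + j20
Denominator: (j1)^2 + 2500(j1) + 1000000 = 999999 + j2500
|N| = √(20² + 20²) ≈ 28.284, ∠N ≈ 45.00°
|D| = √(999999² + 2500²) ≈ 1e+06, ∠D ≈ 0.14°
|T| = 28.284 / 1e+06 ≈ 2.8284e-05
Gain = 20 log₁₀(2.8284e-05) ≈ -90.97 dB
∠T = 45.00° − 0.14° = 44.86°

-91.0 dB, 44.9°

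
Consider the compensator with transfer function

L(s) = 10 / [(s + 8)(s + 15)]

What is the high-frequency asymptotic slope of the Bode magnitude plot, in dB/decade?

Each pole contributes −20 dB/decade at high frequency; each zero contributes +20 dB/decade.
Net: 0 zero(s) − 2 pole(s) → -40 dB/decade.

-40 dB/decade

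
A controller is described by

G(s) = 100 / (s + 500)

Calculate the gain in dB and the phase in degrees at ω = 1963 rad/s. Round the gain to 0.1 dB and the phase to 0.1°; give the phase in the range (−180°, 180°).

-26.1 dB, -75.7°

Substitute s = j1963:
Numerator: 100 = 100 + j0
Denominator: (j1963) + 500 = 500 + j1963
|N| = √(100² + 0²) ≈ 100, ∠N ≈ 0.00°
|D| = √(500² + 1963²) ≈ 2025.7, ∠D ≈ 75.71°
|G| = 100 / 2025.7 ≈ 0.049366
Gain = 20 log₁₀(0.049366) ≈ -26.13 dB
∠G = 0.00° − 75.71° = -75.71°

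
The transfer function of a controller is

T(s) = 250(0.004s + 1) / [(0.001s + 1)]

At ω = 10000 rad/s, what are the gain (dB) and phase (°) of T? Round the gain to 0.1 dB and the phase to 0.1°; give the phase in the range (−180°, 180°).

At ω = 10000 rad/s:
zero (1 + j10000·0.004) = 1 + j40 → |·| ≈ 40.012, ∠ ≈ 88.57°
pole (1 + j10000·0.001) = 1 + j10 → |·| ≈ 10.05, ∠ ≈ 84.29°
|T| = 250 · 40.012 / (10.05) ≈ 995.32
Gain = 20 log₁₀(995.32) ≈ 59.96 dB
∠T = (88.57°) − (84.29°) = 4.28°

60.0 dB, 4.3°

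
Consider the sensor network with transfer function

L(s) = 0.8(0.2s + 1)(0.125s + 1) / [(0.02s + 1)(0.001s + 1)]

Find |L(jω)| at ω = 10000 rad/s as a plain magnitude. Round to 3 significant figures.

At ω = 10000 rad/s:
zero (1 + j10000·0.2) = 1 + j2000 → |·| ≈ 2000, ∠ ≈ 89.97°
zero (1 + j10000·0.125) = 1 + j1250 → |·| ≈ 1250, ∠ ≈ 89.95°
pole (1 + j10000·0.02) = 1 + j200 → |·| ≈ 200, ∠ ≈ 89.71°
pole (1 + j10000·0.001) = 1 + j10 → |·| ≈ 10.05, ∠ ≈ 84.29°
|L| = 0.8 · 2000 · 1250 / (200 · 10.05) ≈ 995.02

995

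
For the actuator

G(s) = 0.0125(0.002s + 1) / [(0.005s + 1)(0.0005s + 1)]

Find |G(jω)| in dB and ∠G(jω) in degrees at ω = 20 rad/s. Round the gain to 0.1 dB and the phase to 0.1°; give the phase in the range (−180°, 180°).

At ω = 20 rad/s:
zero (1 + j20·0.002) = 1 + j0.04 → |·| ≈ 1.0008, ∠ ≈ 2.29°
pole (1 + j20·0.005) = 1 + j0.1 → |·| ≈ 1.005, ∠ ≈ 5.71°
pole (1 + j20·0.0005) = 1 + j0.01 → |·| ≈ 1, ∠ ≈ 0.57°
|G| = 0.0125 · 1.0008 / (1.005 · 1) ≈ 0.012448
Gain = 20 log₁₀(0.012448) ≈ -38.10 dB
∠G = (2.29°) − (5.71° + 0.57°) = -3.99°

-38.1 dB, -4.0°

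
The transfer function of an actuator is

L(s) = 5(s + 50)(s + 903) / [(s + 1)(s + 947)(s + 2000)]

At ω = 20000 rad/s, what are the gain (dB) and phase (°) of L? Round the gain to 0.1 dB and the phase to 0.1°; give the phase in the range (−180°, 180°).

At s = jω = j20000:
zero (s+50): 50 + j20000 → |·| = √(50²+20000²) = √400002500 ≈ 20000, ∠ = arctan(20000/50) ≈ 89.86°
zero (s+903): 903 + j20000 → |·| = √(903²+20000²) = √400815409 ≈ 20020, ∠ = arctan(20000/903) ≈ 87.41°
pole (s+1): 1 + j20000 → |·| = √(1²+20000²) = √400000001 ≈ 20000, ∠ = arctan(20000/1) ≈ 90.00°
pole (s+947): 947 + j20000 → |·| = √(947²+20000²) = √400896809 ≈ 20022, ∠ = arctan(20000/947) ≈ 87.29°
pole (s+2000): 2000 + j20000 → |·| = √(2000²+20000²) = √404000000 ≈ 20100, ∠ = arctan(20000/2000) ≈ 84.29°
|L| = 5 · 4.004e+08 / 8.0488e+12 ≈ 0.00024873
Gain = 20 log₁₀(0.00024873) ≈ -72.09 dB
∠L = 177.27° − 261.58° = -84.31°

-72.1 dB, -84.3°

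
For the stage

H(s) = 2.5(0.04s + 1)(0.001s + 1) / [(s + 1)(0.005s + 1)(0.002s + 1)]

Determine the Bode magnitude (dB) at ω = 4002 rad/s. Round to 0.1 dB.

At ω = 4002 rad/s:
zero (1 + j4002·0.04) = 1 + j160.08 → |·| ≈ 160.08, ∠ ≈ 89.64°
zero (1 + j4002·0.001) = 1 + j4.002 → |·| ≈ 4.125, ∠ ≈ 75.97°
pole (1 + j4002·1) = 1 + j4002 → |·| ≈ 4002, ∠ ≈ 89.99°
pole (1 + j4002·0.005) = 1 + j20.01 → |·| ≈ 20.035, ∠ ≈ 87.14°
pole (1 + j4002·0.002) = 1 + j8.004 → |·| ≈ 8.0662, ∠ ≈ 82.88°
|H| = 2.5 · 160.08 · 4.125 / (4002 · 20.035 · 8.0662) ≈ 0.0025525
Gain = 20 log₁₀(0.0025525) ≈ -51.86 dB

-51.9 dB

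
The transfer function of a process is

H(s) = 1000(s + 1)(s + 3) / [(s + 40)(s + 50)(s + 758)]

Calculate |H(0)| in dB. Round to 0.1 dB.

-54.1 dB

H(0) = 1000·1·3 / (40·50·758) ≈ 0.0019789
20 log₁₀(0.0019789) ≈ -54.07 dB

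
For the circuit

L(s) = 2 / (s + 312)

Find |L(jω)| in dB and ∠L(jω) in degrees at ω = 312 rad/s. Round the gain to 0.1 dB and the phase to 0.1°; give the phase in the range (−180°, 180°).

Substitute s = j312:
Numerator: 2 = 2 + j0
Denominator: (j312) + 312 = 312 + j312
|N| = √(2² + 0²) ≈ 2, ∠N ≈ 0.00°
|D| = √(312² + 312²) ≈ 441.23, ∠D ≈ 45.00°
|L| = 2 / 441.23 ≈ 0.0045328
Gain = 20 log₁₀(0.0045328) ≈ -46.87 dB
∠L = 0.00° − 45.00° = -45.00°

-46.9 dB, -45.0°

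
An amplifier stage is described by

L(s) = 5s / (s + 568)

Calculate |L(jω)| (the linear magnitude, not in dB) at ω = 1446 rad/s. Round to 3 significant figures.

4.65

At s = jω = j1446:
zero at origin: s = j1446 → |·| = 1446, ∠ = 90.00°
pole (s+568): 568 + j1446 → |·| = √(568²+1446²) = √2413540 ≈ 1553.6, ∠ = arctan(1446/568) ≈ 68.55°
|L| = 5 · 1446 / 1553.6 ≈ 4.6537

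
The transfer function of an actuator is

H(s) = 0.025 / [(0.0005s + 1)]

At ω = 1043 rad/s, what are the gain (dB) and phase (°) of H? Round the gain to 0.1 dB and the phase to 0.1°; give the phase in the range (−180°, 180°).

At ω = 1043 rad/s:
pole (1 + j1043·0.0005) = 1 + j0.5215 → |·| ≈ 1.1278, ∠ ≈ 27.54°
|H| = 0.025 · 1 / (1.1278) ≈ 0.022167
Gain = 20 log₁₀(0.022167) ≈ -33.09 dB
∠H = (0°) − (27.54°) = -27.54°

-33.1 dB, -27.5°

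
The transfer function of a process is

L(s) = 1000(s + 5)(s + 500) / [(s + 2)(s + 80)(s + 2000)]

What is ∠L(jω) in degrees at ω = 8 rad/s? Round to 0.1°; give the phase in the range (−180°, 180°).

At s = jω = j8:
zero (s+5): 5 + j8 → |·| = √(5²+8²) = √89 ≈ 9.434, ∠ = arctan(8/5) ≈ 57.99°
zero (s+500): 500 + j8 → |·| = √(500²+8²) = √250064 ≈ 500.06, ∠ = arctan(8/500) ≈ 0.92°
pole (s+2): 2 + j8 → |·| = √(2²+8²) = √68 ≈ 8.2462, ∠ = arctan(8/2) ≈ 75.96°
pole (s+80): 80 + j8 → |·| = √(80²+8²) = √6464 ≈ 80.399, ∠ = arctan(8/80) ≈ 5.71°
pole (s+2000): 2000 + j8 → |·| = √(2000²+8²) = √4000064 ≈ 2000, ∠ = arctan(8/2000) ≈ 0.23°
∠L = 58.91° − 81.90° = -22.99°

-23.0°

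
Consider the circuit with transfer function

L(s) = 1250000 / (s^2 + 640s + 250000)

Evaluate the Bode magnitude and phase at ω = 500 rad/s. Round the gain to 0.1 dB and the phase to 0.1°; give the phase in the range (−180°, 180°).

At s = jω = j500:
quadratic: (j500)² + 640·j500 + 250000 = 0 + j320000 → |·| ≈ 3.2e+05, ∠ ≈ 90.00°
|L| = 1250000 / 3.2e+05 ≈ 3.9062
Gain = 20 log₁₀(3.9062) ≈ 11.84 dB
∠L = 0.00° − 90.00° = -90.00°

11.8 dB, -90.0°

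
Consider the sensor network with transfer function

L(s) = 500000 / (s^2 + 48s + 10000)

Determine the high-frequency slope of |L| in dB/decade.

Each pole contributes −20 dB/decade at high frequency; each zero contributes +20 dB/decade.
Net: 0 zero(s) − 2 pole(s) → -40 dB/decade.

-40 dB/decade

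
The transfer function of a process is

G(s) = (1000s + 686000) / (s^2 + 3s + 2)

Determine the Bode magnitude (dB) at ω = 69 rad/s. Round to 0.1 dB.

Substitute s = j69:
Numerator: 1000(j69) + 686000 = 686000 + j69000
Denominator: (j69)^2 + 3(j69) + 2 = -4759 + j207
|N| = √(686000² + 69000²) ≈ 6.8946e+05, ∠N ≈ 5.74°
|D| = √(4759² + 207²) ≈ 4763.5, ∠D ≈ 177.51°
|G| = 6.8946e+05 / 4763.5 ≈ 144.74
Gain = 20 log₁₀(144.74) ≈ 43.21 dB

43.2 dB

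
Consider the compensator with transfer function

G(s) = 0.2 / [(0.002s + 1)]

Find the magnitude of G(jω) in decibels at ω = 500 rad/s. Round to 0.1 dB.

At ω = 500 rad/s:
pole (1 + j500·0.002) = 1 + j1 → |·| ≈ 1.4142, ∠ ≈ 45.00°
|G| = 0.2 · 1 / (1.4142) ≈ 0.14142
Gain = 20 log₁₀(0.14142) ≈ -16.99 dB

-17.0 dB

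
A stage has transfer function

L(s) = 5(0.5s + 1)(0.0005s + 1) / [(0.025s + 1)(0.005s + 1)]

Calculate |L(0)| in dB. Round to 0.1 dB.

14.0 dB

L(0) = 5 · 1 / 1 = 5
20 log₁₀(5) ≈ 13.98 dB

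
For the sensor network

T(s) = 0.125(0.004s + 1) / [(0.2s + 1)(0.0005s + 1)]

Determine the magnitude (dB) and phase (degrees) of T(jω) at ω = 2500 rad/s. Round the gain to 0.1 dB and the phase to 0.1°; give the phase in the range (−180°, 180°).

-56.1 dB, -56.9°

At ω = 2500 rad/s:
zero (1 + j2500·0.004) = 1 + j10 → |·| ≈ 10.05, ∠ ≈ 84.29°
pole (1 + j2500·0.2) = 1 + j500 → |·| ≈ 500, ∠ ≈ 89.89°
pole (1 + j2500·0.0005) = 1 + j1.25 → |·| ≈ 1.6008, ∠ ≈ 51.34°
|T| = 0.125 · 10.05 / (500 · 1.6008) ≈ 0.0015695
Gain = 20 log₁₀(0.0015695) ≈ -56.08 dB
∠T = (84.29°) − (89.89° + 51.34°) = -56.94°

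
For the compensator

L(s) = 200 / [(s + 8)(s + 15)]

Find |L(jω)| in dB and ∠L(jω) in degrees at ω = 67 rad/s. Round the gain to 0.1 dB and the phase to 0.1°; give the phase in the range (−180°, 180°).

At s = jω = j67:
pole (s+8): 8 + j67 → |·| = √(8²+67²) = √4553 ≈ 67.476, ∠ = arctan(67/8) ≈ 83.19°
pole (s+15): 15 + j67 → |·| = √(15²+67²) = √4714 ≈ 68.659, ∠ = arctan(67/15) ≈ 77.38°
|L| = 200 / 4632.8 ≈ 0.04317
Gain = 20 log₁₀(0.04317) ≈ -27.30 dB
∠L = 0.00° − 160.57° = -160.57°

-27.3 dB, -160.6°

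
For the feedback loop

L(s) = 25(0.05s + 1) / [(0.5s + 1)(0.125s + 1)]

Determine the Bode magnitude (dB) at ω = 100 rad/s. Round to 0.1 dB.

-13.8 dB

At ω = 100 rad/s:
zero (1 + j100·0.05) = 1 + j5 → |·| ≈ 5.099, ∠ ≈ 78.69°
pole (1 + j100·0.5) = 1 + j50 → |·| ≈ 50.01, ∠ ≈ 88.85°
pole (1 + j100·0.125) = 1 + j12.5 → |·| ≈ 12.54, ∠ ≈ 85.43°
|L| = 25 · 5.099 / (50.01 · 12.54) ≈ 0.20327
Gain = 20 log₁₀(0.20327) ≈ -13.84 dB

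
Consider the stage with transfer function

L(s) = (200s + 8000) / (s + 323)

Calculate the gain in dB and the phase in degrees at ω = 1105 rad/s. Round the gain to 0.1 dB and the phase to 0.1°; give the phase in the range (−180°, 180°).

45.7 dB, 14.2°

Substitute s = j1105:
Numerator: 200(j1105) + 8000 = 8000 + j221000
Denominator: (j1105) + 323 = 323 + j1105
|N| = √(8000² + 221000²) ≈ 2.2114e+05, ∠N ≈ 87.93°
|D| = √(323² + 1105²) ≈ 1151.2, ∠D ≈ 73.71°
|L| = 2.2114e+05 / 1151.2 ≈ 192.1
Gain = 20 log₁₀(192.1) ≈ 45.67 dB
∠L = 87.93° − 73.71° = 14.22°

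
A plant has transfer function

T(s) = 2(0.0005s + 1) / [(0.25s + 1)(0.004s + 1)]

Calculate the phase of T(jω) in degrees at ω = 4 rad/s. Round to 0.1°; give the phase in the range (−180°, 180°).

-45.8°

At ω = 4 rad/s:
zero (1 + j4·0.0005) = 1 + j0.002 → |·| ≈ 1, ∠ ≈ 0.11°
pole (1 + j4·0.25) = 1 + j1 → |·| ≈ 1.4142, ∠ ≈ 45.00°
pole (1 + j4·0.004) = 1 + j0.016 → |·| ≈ 1.0001, ∠ ≈ 0.92°
∠T = (0.11°) − (45.00° + 0.92°) = -45.81°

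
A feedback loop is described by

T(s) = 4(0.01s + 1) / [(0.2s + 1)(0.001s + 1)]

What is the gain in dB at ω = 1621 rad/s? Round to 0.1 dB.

-19.6 dB

At ω = 1621 rad/s:
zero (1 + j1621·0.01) = 1 + j16.21 → |·| ≈ 16.241, ∠ ≈ 86.47°
pole (1 + j1621·0.2) = 1 + j324.2 → |·| ≈ 324.2, ∠ ≈ 89.82°
pole (1 + j1621·0.001) = 1 + j1.621 → |·| ≈ 1.9046, ∠ ≈ 58.33°
|T| = 4 · 16.241 / (324.2 · 1.9046) ≈ 0.10521
Gain = 20 log₁₀(0.10521) ≈ -19.56 dB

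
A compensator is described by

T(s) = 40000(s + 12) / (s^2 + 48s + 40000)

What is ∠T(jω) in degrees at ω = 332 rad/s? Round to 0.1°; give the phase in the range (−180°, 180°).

At s = jω = j332:
zero (s+12): 12 + j332 → |·| = √(12²+332²) = √110368 ≈ 332.22, ∠ = arctan(332/12) ≈ 87.93°
quadratic: (j332)² + 48·j332 + 40000 = -70224 + j15936 → |·| ≈ 72009, ∠ ≈ 167.21°
∠T = 87.93° − 167.21° = -79.28°

-79.3°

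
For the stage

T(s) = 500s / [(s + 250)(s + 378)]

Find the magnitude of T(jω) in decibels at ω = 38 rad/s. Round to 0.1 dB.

-14.1 dB

At s = jω = j38:
zero at origin: s = j38 → |·| = 38, ∠ = 90.00°
pole (s+250): 250 + j38 → |·| = √(250²+38²) = √63944 ≈ 252.87, ∠ = arctan(38/250) ≈ 8.64°
pole (s+378): 378 + j38 → |·| = √(378²+38²) = √144328 ≈ 379.91, ∠ = arctan(38/378) ≈ 5.74°
|T| = 500 · 38 / 96068 ≈ 0.19778
Gain = 20 log₁₀(0.19778) ≈ -14.08 dB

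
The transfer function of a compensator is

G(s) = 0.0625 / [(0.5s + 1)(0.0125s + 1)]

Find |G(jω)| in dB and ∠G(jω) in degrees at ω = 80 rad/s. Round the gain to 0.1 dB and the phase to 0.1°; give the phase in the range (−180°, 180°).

-59.1 dB, -133.6°

At ω = 80 rad/s:
pole (1 + j80·0.5) = 1 + j40 → |·| ≈ 40.012, ∠ ≈ 88.57°
pole (1 + j80·0.0125) = 1 + j1 → |·| ≈ 1.4142, ∠ ≈ 45.00°
|G| = 0.0625 · 1 / (40.012 · 1.4142) ≈ 0.0011045
Gain = 20 log₁₀(0.0011045) ≈ -59.14 dB
∠G = (0°) − (88.57° + 45.00°) = -133.57°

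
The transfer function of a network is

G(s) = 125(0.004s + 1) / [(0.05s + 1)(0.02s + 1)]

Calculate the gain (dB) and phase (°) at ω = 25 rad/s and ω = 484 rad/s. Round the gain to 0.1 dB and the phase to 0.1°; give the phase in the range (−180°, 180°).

At ω = 25 rad/s:
zero (1 + j25·0.004) = 1 + j0.1 → |·| ≈ 1.005, ∠ ≈ 5.71°
pole (1 + j25·0.05) = 1 + j1.25 → |·| ≈ 1.6008, ∠ ≈ 51.34°
pole (1 + j25·0.02) = 1 + j0.5 → |·| ≈ 1.118, ∠ ≈ 26.57°
|G| = 125 · 1.005 / (1.6008 · 1.118) ≈ 70.194
Gain = 20 log₁₀(70.194) ≈ 36.93 dB
∠G = (5.71°) − (51.34° + 26.57°) = -72.20°

At ω = 484 rad/s:
zero (1 + j484·0.004) = 1 + j1.936 → |·| ≈ 2.179, ∠ ≈ 62.68°
pole (1 + j484·0.05) = 1 + j24.2 → |·| ≈ 24.221, ∠ ≈ 87.63°
pole (1 + j484·0.02) = 1 + j9.68 → |·| ≈ 9.7315, ∠ ≈ 84.10°
|G| = 125 · 2.179 / (24.221 · 9.7315) ≈ 1.1556
Gain = 20 log₁₀(1.1556) ≈ 1.26 dB
∠G = (62.68°) − (87.63° + 84.10°) = -109.05°

ω = 25: 36.9 dB, -72.2°; ω = 484: 1.3 dB, -109.1°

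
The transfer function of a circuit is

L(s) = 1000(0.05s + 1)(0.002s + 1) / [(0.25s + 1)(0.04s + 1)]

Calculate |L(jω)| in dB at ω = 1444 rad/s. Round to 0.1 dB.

20.5 dB

At ω = 1444 rad/s:
zero (1 + j1444·0.05) = 1 + j72.2 → |·| ≈ 72.207, ∠ ≈ 89.21°
zero (1 + j1444·0.002) = 1 + j2.888 → |·| ≈ 3.0562, ∠ ≈ 70.90°
pole (1 + j1444·0.25) = 1 + j361 → |·| ≈ 361, ∠ ≈ 89.84°
pole (1 + j1444·0.04) = 1 + j57.76 → |·| ≈ 57.769, ∠ ≈ 89.01°
|L| = 1000 · 72.207 · 3.0562 / (361 · 57.769) ≈ 10.582
Gain = 20 log₁₀(10.582) ≈ 20.49 dB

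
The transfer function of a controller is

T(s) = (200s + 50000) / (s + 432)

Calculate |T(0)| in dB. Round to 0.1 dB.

T(0) = 50000 / 432 ≈ 115.74
20 log₁₀(115.74) ≈ 41.27 dB

41.3 dB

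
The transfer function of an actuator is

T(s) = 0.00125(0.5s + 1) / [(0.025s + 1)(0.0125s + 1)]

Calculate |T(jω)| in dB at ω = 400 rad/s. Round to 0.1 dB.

At ω = 400 rad/s:
zero (1 + j400·0.5) = 1 + j200 → |·| ≈ 200, ∠ ≈ 89.71°
pole (1 + j400·0.025) = 1 + j10 → |·| ≈ 10.05, ∠ ≈ 84.29°
pole (1 + j400·0.0125) = 1 + j5 → |·| ≈ 5.099, ∠ ≈ 78.69°
|T| = 0.00125 · 200 / (10.05 · 5.099) ≈ 0.0048785
Gain = 20 log₁₀(0.0048785) ≈ -46.23 dB

-46.2 dB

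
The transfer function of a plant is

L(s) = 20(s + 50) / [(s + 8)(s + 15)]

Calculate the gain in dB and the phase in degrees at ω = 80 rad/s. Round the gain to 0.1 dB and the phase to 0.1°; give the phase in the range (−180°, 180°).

-10.8 dB, -105.7°

At s = jω = j80:
zero (s+50): 50 + j80 → |·| = √(50²+80²) = √8900 ≈ 94.34, ∠ = arctan(80/50) ≈ 57.99°
pole (s+8): 8 + j80 → |·| = √(8²+80²) = √6464 ≈ 80.399, ∠ = arctan(80/8) ≈ 84.29°
pole (s+15): 15 + j80 → |·| = √(15²+80²) = √6625 ≈ 81.394, ∠ = arctan(80/15) ≈ 79.38°
|L| = 20 · 94.34 / 6544 ≈ 0.28833
Gain = 20 log₁₀(0.28833) ≈ -10.80 dB
∠L = 57.99° − 163.67° = -105.68°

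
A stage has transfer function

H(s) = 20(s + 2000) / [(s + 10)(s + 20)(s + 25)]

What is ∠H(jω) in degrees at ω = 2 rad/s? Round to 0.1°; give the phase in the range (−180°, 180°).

-21.5°

At s = jω = j2:
zero (s+2000): 2000 + j2 → |·| = √(2000²+2²) = √4000004 ≈ 2000, ∠ = arctan(2/2000) ≈ 0.06°
pole (s+10): 10 + j2 → |·| = √(10²+2²) = √104 ≈ 10.198, ∠ = arctan(2/10) ≈ 11.31°
pole (s+20): 20 + j2 → |·| = √(20²+2²) = √404 ≈ 20.1, ∠ = arctan(2/20) ≈ 5.71°
pole (s+25): 25 + j2 → |·| = √(25²+2²) = √629 ≈ 25.08, ∠ = arctan(2/25) ≈ 4.57°
∠H = 0.06° − 21.59° = -21.53°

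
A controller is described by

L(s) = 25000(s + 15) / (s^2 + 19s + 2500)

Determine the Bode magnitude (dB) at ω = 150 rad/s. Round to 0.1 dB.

At s = jω = j150:
zero (s+15): 15 + j150 → |·| = √(15²+150²) = √22725 ≈ 150.75, ∠ = arctan(150/15) ≈ 84.29°
quadratic: (j150)² + 19·j150 + 2500 = -20000 + j2850 → |·| ≈ 20202, ∠ ≈ 171.89°
|L| = 25000 · 150.75 / 20202 ≈ 186.55
Gain = 20 log₁₀(186.55) ≈ 45.42 dB

45.4 dB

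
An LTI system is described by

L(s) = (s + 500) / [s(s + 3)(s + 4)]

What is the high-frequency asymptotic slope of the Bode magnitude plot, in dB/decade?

Each pole contributes −20 dB/decade at high frequency; each zero contributes +20 dB/decade.
Net: 1 zero(s) − 3 pole(s) → -40 dB/decade.

-40 dB/decade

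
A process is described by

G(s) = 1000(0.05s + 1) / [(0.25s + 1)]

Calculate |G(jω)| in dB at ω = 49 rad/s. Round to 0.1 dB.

46.7 dB

At ω = 49 rad/s:
zero (1 + j49·0.05) = 1 + j2.45 → |·| ≈ 2.6462, ∠ ≈ 67.80°
pole (1 + j49·0.25) = 1 + j12.25 → |·| ≈ 12.291, ∠ ≈ 85.33°
|G| = 1000 · 2.6462 / (12.291) ≈ 215.3
Gain = 20 log₁₀(215.3) ≈ 46.66 dB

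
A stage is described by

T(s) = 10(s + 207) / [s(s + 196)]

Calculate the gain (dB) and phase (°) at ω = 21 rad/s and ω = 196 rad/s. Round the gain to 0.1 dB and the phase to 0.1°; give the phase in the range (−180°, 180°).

At s = jω = j21:
zero (s+207): 207 + j21 → |·| = √(207²+21²) = √43290 ≈ 208.06, ∠ = arctan(21/207) ≈ 5.79°
pole (s+196): 196 + j21 → |·| = √(196²+21²) = √38857 ≈ 197.12, ∠ = arctan(21/196) ≈ 6.12°
pole at origin: |s| = 21, ∠ = 90.00° (in denominator)
|T| = 10 · 208.06 / 4139.5 ≈ 0.50262
Gain = 20 log₁₀(0.50262) ≈ -5.98 dB
∠T = 5.79° − 96.12° = -90.33°

At s = jω = j196:
zero (s+207): 207 + j196 → |·| = √(207²+196²) = √81265 ≈ 285.07, ∠ = arctan(196/207) ≈ 43.44°
pole (s+196): 196 + j196 → |·| = √(196²+196²) = √76832 ≈ 277.19, ∠ = arctan(196/196) ≈ 45.00°
pole at origin: |s| = 196, ∠ = 90.00° (in denominator)
|T| = 10 · 285.07 / 54329 ≈ 0.052471
Gain = 20 log₁₀(0.052471) ≈ -25.60 dB
∠T = 43.44° − 135.00° = -91.56°

ω = 21: -6.0 dB, -90.3°; ω = 196: -25.6 dB, -91.6°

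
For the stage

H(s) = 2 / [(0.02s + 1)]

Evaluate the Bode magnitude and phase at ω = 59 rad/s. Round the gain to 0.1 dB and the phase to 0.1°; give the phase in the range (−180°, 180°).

2.2 dB, -49.7°

At ω = 59 rad/s:
pole (1 + j59·0.02) = 1 + j1.18 → |·| ≈ 1.5467, ∠ ≈ 49.72°
|H| = 2 · 1 / (1.5467) ≈ 1.2931
Gain = 20 log₁₀(1.2931) ≈ 2.23 dB
∠H = (0°) − (49.72°) = -49.72°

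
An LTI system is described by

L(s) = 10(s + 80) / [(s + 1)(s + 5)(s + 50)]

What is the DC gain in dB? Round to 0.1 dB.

10.1 dB

L(0) = 10·80 / (1·5·50) = 3.2
20 log₁₀(3.2) ≈ 10.10 dB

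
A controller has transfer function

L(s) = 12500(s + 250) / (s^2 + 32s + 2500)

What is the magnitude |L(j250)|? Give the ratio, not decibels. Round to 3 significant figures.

73.0

At s = jω = j250:
zero (s+250): 250 + j250 → |·| = √(250²+250²) = √125000 ≈ 353.55, ∠ = arctan(250/250) ≈ 45.00°
quadratic: (j250)² + 32·j250 + 2500 = -60000 + j8000 → |·| ≈ 60531, ∠ ≈ 172.41°
|L| = 12500 · 353.55 / 60531 ≈ 73.01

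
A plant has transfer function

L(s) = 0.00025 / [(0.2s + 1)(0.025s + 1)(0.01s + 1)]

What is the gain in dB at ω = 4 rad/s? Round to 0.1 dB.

-74.2 dB

At ω = 4 rad/s:
pole (1 + j4·0.2) = 1 + j0.8 → |·| ≈ 1.2806, ∠ ≈ 38.66°
pole (1 + j4·0.025) = 1 + j0.1 → |·| ≈ 1.005, ∠ ≈ 5.71°
pole (1 + j4·0.01) = 1 + j0.04 → |·| ≈ 1.0008, ∠ ≈ 2.29°
|L| = 0.00025 · 1 / (1.2806 · 1.005 · 1.0008) ≈ 0.00019409
Gain = 20 log₁₀(0.00019409) ≈ -74.24 dB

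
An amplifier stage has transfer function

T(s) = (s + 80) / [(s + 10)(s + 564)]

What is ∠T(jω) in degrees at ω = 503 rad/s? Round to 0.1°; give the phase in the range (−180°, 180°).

At s = jω = j503:
zero (s+80): 80 + j503 → |·| = √(80²+503²) = √259409 ≈ 509.32, ∠ = arctan(503/80) ≈ 80.96°
pole (s+10): 10 + j503 → |·| = √(10²+503²) = √253109 ≈ 503.1, ∠ = arctan(503/10) ≈ 88.86°
pole (s+564): 564 + j503 → |·| = √(564²+503²) = √571105 ≈ 755.71, ∠ = arctan(503/564) ≈ 41.73°
∠T = 80.96° − 130.59° = -49.63°

-49.6°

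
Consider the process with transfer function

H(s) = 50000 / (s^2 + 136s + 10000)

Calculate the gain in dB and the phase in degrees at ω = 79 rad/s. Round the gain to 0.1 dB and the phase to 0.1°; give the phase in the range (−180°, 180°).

12.9 dB, -70.7°

At s = jω = j79:
quadratic: (j79)² + 136·j79 + 10000 = 3759 + j10744 → |·| ≈ 11383, ∠ ≈ 70.72°
|H| = 50000 / 11383 ≈ 4.3925
Gain = 20 log₁₀(4.3925) ≈ 12.85 dB
∠H = 0.00° − 70.72° = -70.72°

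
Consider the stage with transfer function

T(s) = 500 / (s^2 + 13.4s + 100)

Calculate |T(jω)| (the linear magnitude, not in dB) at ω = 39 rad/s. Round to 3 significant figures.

0.330

At s = jω = j39:
quadratic: (j39)² + 13.4·j39 + 100 = -1421 + j522.6 → |·| ≈ 1514.1, ∠ ≈ 159.81°
|T| = 500 / 1514.1 ≈ 0.33023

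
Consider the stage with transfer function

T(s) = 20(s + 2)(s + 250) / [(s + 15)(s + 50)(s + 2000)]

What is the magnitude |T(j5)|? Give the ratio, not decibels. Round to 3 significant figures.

0.0169

At s = jω = j5:
zero (s+2): 2 + j5 → |·| = √(2²+5²) = √29 ≈ 5.3852, ∠ = arctan(5/2) ≈ 68.20°
zero (s+250): 250 + j5 → |·| = √(250²+5²) = √62525 ≈ 250.05, ∠ = arctan(5/250) ≈ 1.15°
pole (s+15): 15 + j5 → |·| = √(15²+5²) = √250 ≈ 15.811, ∠ = arctan(5/15) ≈ 18.43°
pole (s+50): 50 + j5 → |·| = √(50²+5²) = √2525 ≈ 50.249, ∠ = arctan(5/50) ≈ 5.71°
pole (s+2000): 2000 + j5 → |·| = √(2000²+5²) = √4000025 ≈ 2000, ∠ = arctan(5/2000) ≈ 0.14°
|T| = 20 · 1346.6 / 1.589e+06 ≈ 0.016949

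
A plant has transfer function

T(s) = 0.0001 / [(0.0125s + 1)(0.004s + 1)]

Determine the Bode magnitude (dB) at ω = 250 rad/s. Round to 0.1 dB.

-93.3 dB

At ω = 250 rad/s:
pole (1 + j250·0.0125) = 1 + j3.125 → |·| ≈ 3.2811, ∠ ≈ 72.26°
pole (1 + j250·0.004) = 1 + j1 → |·| ≈ 1.4142, ∠ ≈ 45.00°
|T| = 0.0001 · 1 / (3.2811 · 1.4142) ≈ 2.1551e-05
Gain = 20 log₁₀(2.1551e-05) ≈ -93.33 dB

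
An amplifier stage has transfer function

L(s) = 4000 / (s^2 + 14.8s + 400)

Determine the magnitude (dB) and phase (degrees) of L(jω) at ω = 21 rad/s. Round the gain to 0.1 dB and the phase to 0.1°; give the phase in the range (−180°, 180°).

At s = jω = j21:
quadratic: (j21)² + 14.8·j21 + 400 = -41 + j310.8 → |·| ≈ 313.49, ∠ ≈ 97.51°
|L| = 4000 / 313.49 ≈ 12.76
Gain = 20 log₁₀(12.76) ≈ 22.12 dB
∠L = 0.00° − 97.51° = -97.51°

22.1 dB, -97.5°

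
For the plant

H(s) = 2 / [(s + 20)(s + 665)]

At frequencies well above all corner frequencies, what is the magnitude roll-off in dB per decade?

Each pole contributes −20 dB/decade at high frequency; each zero contributes +20 dB/decade.
Net: 0 zero(s) − 2 pole(s) → -40 dB/decade.

-40 dB/decade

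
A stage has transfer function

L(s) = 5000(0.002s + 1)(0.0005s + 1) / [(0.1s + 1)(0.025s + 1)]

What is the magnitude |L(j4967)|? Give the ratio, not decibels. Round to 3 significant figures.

2.17

At ω = 4967 rad/s:
zero (1 + j4967·0.002) = 1 + j9.934 → |·| ≈ 9.9842, ∠ ≈ 84.25°
zero (1 + j4967·0.0005) = 1 + j2.4835 → |·| ≈ 2.6773, ∠ ≈ 68.07°
pole (1 + j4967·0.1) = 1 + j496.7 → |·| ≈ 496.7, ∠ ≈ 89.88°
pole (1 + j4967·0.025) = 1 + j124.175 → |·| ≈ 124.18, ∠ ≈ 89.54°
|L| = 5000 · 9.9842 · 2.6773 / (496.7 · 124.18) ≈ 2.1669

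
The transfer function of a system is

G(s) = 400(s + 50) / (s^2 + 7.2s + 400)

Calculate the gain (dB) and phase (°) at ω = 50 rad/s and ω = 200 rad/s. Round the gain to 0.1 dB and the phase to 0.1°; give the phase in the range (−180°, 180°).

ω = 50: 22.5 dB, -125.3°; ω = 200: 6.4 dB, -102.0°

At s = jω = j50:
zero (s+50): 50 + j50 → |·| = √(50²+50²) = √5000 ≈ 70.711, ∠ = arctan(50/50) ≈ 45.00°
quadratic: (j50)² + 7.2·j50 + 400 = -2100 + j360 → |·| ≈ 2130.6, ∠ ≈ 170.27°
|G| = 400 · 70.711 / 2130.6 ≈ 13.275
Gain = 20 log₁₀(13.275) ≈ 22.46 dB
∠G = 45.00° − 170.27° = -125.27°

At s = jω = j200:
zero (s+50): 50 + j200 → |·| = √(50²+200²) = √42500 ≈ 206.16, ∠ = arctan(200/50) ≈ 75.96°
quadratic: (j200)² + 7.2·j200 + 400 = -39600 + j1440 → |·| ≈ 39626, ∠ ≈ 177.92°
|G| = 400 · 206.16 / 39626 ≈ 2.0811
Gain = 20 log₁₀(2.0811) ≈ 6.37 dB
∠G = 75.96° − 177.92° = -101.96°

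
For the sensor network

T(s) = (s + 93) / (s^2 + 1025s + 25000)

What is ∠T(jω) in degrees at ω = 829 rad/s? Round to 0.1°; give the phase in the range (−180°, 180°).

-44.3°

Substitute s = j829:
Numerator: (j829) + 93 = 93 + j829
Denominator: (j829)^2 + 1025(j829) + 25000 = -662241 + j849725
|N| = √(93² + 829²) ≈ 834.2, ∠N ≈ 83.60°
|D| = √(662241² + 849725²) ≈ 1.0773e+06, ∠D ≈ 127.93°
∠T = 83.60° − 127.93° = -44.33°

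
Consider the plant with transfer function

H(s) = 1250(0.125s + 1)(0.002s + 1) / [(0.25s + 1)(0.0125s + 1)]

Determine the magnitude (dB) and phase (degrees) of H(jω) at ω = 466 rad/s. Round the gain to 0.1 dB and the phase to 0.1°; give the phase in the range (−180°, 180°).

At ω = 466 rad/s:
zero (1 + j466·0.125) = 1 + j58.25 → |·| ≈ 58.259, ∠ ≈ 89.02°
zero (1 + j466·0.002) = 1 + j0.932 → |·| ≈ 1.367, ∠ ≈ 42.98°
pole (1 + j466·0.25) = 1 + j116.5 → |·| ≈ 116.5, ∠ ≈ 89.51°
pole (1 + j466·0.0125) = 1 + j5.825 → |·| ≈ 5.9102, ∠ ≈ 80.26°
|H| = 1250 · 58.259 · 1.367 / (116.5 · 5.9102) ≈ 144.58
Gain = 20 log₁₀(144.58) ≈ 43.20 dB
∠H = (89.02° + 42.98°) − (89.51° + 80.26°) = -37.77°

43.2 dB, -37.8°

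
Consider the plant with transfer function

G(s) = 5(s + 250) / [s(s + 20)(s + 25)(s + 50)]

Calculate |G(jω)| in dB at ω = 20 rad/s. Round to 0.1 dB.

At s = jω = j20:
zero (s+250): 250 + j20 → |·| = √(250²+20²) = √62900 ≈ 250.8, ∠ = arctan(20/250) ≈ 4.57°
pole (s+20): 20 + j20 → |·| = √(20²+20²) = √800 ≈ 28.284, ∠ = arctan(20/20) ≈ 45.00°
pole (s+25): 25 + j20 → |·| = √(25²+20²) = √1025 ≈ 32.016, ∠ = arctan(20/25) ≈ 38.66°
pole (s+50): 50 + j20 → |·| = √(50²+20²) = √2900 ≈ 53.852, ∠ = arctan(20/50) ≈ 21.80°
pole at origin: |s| = 20, ∠ = 90.00° (in denominator)
|G| = 5 · 250.8 / 9.753e+05 ≈ 0.0012858
Gain = 20 log₁₀(0.0012858) ≈ -57.82 dB

-57.8 dB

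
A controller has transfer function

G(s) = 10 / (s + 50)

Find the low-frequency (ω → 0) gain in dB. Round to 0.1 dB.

-14.0 dB

G(0) = 10 / 50 = 0.2
20 log₁₀(0.2) ≈ -13.98 dB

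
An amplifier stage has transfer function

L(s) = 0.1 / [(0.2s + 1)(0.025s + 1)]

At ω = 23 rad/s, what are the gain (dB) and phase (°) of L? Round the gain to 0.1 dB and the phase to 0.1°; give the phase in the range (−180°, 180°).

At ω = 23 rad/s:
pole (1 + j23·0.2) = 1 + j4.6 → |·| ≈ 4.7074, ∠ ≈ 77.74°
pole (1 + j23·0.025) = 1 + j0.575 → |·| ≈ 1.1535, ∠ ≈ 29.90°
|L| = 0.1 · 1 / (4.7074 · 1.1535) ≈ 0.018416
Gain = 20 log₁₀(0.018416) ≈ -34.70 dB
∠L = (0°) − (77.74° + 29.90°) = -107.64°

-34.7 dB, -107.6°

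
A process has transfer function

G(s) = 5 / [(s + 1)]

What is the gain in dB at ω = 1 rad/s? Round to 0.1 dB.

11.0 dB

At ω = 1 rad/s:
pole (1 + j1·1) = 1 + j1 → |·| ≈ 1.4142, ∠ ≈ 45.00°
|G| = 5 · 1 / (1.4142) ≈ 3.5356
Gain = 20 log₁₀(3.5356) ≈ 10.97 dB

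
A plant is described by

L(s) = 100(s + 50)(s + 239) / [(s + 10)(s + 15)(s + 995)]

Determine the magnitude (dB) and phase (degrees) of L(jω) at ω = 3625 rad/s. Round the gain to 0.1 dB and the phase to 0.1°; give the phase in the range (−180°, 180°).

-31.5 dB, -78.8°

At s = jω = j3625:
zero (s+50): 50 + j3625 → |·| = √(50²+3625²) = √13143125 ≈ 3625.3, ∠ = arctan(3625/50) ≈ 89.21°
zero (s+239): 239 + j3625 → |·| = √(239²+3625²) = √13197746 ≈ 3632.9, ∠ = arctan(3625/239) ≈ 86.23°
pole (s+10): 10 + j3625 → |·| = √(10²+3625²) = √13140725 ≈ 3625, ∠ = arctan(3625/10) ≈ 89.84°
pole (s+15): 15 + j3625 → |·| = √(15²+3625²) = √13140850 ≈ 3625, ∠ = arctan(3625/15) ≈ 89.76°
pole (s+995): 995 + j3625 → |·| = √(995²+3625²) = √14130650 ≈ 3759.1, ∠ = arctan(3625/995) ≈ 74.65°
|L| = 100 · 1.317e+07 / 4.9397e+10 ≈ 0.026662
Gain = 20 log₁₀(0.026662) ≈ -31.48 dB
∠L = 175.44° − 254.25° = -78.81°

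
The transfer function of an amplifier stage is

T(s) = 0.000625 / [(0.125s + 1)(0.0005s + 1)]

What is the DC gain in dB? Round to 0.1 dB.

-64.1 dB

T(0) = 0.000625 · 1 / 1 = 0.000625
20 log₁₀(0.000625) ≈ -64.08 dB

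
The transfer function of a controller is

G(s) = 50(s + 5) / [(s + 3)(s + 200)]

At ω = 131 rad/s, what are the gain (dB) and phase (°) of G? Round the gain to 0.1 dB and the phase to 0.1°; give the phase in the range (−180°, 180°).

At s = jω = j131:
zero (s+5): 5 + j131 → |·| = √(5²+131²) = √17186 ≈ 131.1, ∠ = arctan(131/5) ≈ 87.81°
pole (s+3): 3 + j131 → |·| = √(3²+131²) = √17170 ≈ 131.03, ∠ = arctan(131/3) ≈ 88.69°
pole (s+200): 200 + j131 → |·| = √(200²+131²) = √57161 ≈ 239.08, ∠ = arctan(131/200) ≈ 33.22°
|G| = 50 · 131.1 / 31327 ≈ 0.20924
Gain = 20 log₁₀(0.20924) ≈ -13.59 dB
∠G = 87.81° − 121.91° = -34.10°

-13.6 dB, -34.1°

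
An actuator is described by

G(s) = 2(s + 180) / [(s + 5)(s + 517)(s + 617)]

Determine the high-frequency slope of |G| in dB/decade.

-40 dB/decade

Each pole contributes −20 dB/decade at high frequency; each zero contributes +20 dB/decade.
Net: 1 zero(s) − 3 pole(s) → -40 dB/decade.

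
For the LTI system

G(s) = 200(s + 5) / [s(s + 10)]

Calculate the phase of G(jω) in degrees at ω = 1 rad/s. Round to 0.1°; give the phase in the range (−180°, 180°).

At s = jω = j1:
zero (s+5): 5 + j1 → |·| = √(5²+1²) = √26 ≈ 5.099, ∠ = arctan(1/5) ≈ 11.31°
pole (s+10): 10 + j1 → |·| = √(10²+1²) = √101 ≈ 10.05, ∠ = arctan(1/10) ≈ 5.71°
pole at origin: |s| = 1, ∠ = 90.00° (in denominator)
∠G = 11.31° − 95.71° = -84.40°

-84.4°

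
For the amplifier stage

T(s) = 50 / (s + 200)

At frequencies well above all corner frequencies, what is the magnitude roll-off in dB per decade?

Each pole contributes −20 dB/decade at high frequency; each zero contributes +20 dB/decade.
Net: 0 zero(s) − 1 pole(s) → -20 dB/decade.

-20 dB/decade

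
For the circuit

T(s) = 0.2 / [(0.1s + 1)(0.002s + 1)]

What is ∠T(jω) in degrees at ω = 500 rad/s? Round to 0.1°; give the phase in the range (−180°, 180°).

At ω = 500 rad/s:
pole (1 + j500·0.1) = 1 + j50 → |·| ≈ 50.01, ∠ ≈ 88.85°
pole (1 + j500·0.002) = 1 + j1 → |·| ≈ 1.4142, ∠ ≈ 45.00°
∠T = (0°) − (88.85° + 45.00°) = -133.85°

-133.9°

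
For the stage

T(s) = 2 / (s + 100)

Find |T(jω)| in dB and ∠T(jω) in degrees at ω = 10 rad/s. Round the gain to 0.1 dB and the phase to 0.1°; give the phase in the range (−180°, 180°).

-34.0 dB, -5.7°

At s = jω = j10:
pole (s+100): 100 + j10 → |·| = √(100²+10²) = √10100 ≈ 100.5, ∠ = arctan(10/100) ≈ 5.71°
|T| = 2 / 100.5 ≈ 0.0199
Gain = 20 log₁₀(0.0199) ≈ -34.02 dB
∠T = 0.00° − 5.71° = -5.71°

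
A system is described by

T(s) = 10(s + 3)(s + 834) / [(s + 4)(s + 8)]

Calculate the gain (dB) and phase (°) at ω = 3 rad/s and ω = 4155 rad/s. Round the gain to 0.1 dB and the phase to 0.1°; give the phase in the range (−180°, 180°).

At s = jω = j3:
zero (s+3): 3 + j3 → |·| = √(3²+3²) = √18 ≈ 4.2426, ∠ = arctan(3/3) ≈ 45.00°
zero (s+834): 834 + j3 → |·| = √(834²+3²) = √695565 ≈ 834.01, ∠ = arctan(3/834) ≈ 0.21°
pole (s+4): 4 + j3 → |·| = √(4²+3²) = √25 ≈ 5, ∠ = arctan(3/4) ≈ 36.87°
pole (s+8): 8 + j3 → |·| = √(8²+3²) = √73 ≈ 8.544, ∠ = arctan(3/8) ≈ 20.56°
|T| = 10 · 3538.4 / 42.72 ≈ 828.28
Gain = 20 log₁₀(828.28) ≈ 58.36 dB
∠T = 45.21° − 57.43° = -12.22°

At s = jω = j4155:
zero (s+3): 3 + j4155 → |·| = √(3²+4155²) = √17264034 ≈ 4155, ∠ = arctan(4155/3) ≈ 89.96°
zero (s+834): 834 + j4155 → |·| = √(834²+4155²) = √17959581 ≈ 4237.9, ∠ = arctan(4155/834) ≈ 78.65°
pole (s+4): 4 + j4155 → |·| = √(4²+4155²) = √17264041 ≈ 4155, ∠ = arctan(4155/4) ≈ 89.94°
pole (s+8): 8 + j4155 → |·| = √(8²+4155²) = √17264089 ≈ 4155, ∠ = arctan(4155/8) ≈ 89.89°
|T| = 10 · 1.7608e+07 / 1.7264e+07 ≈ 10.199
Gain = 20 log₁₀(10.199) ≈ 20.17 dB
∠T = 168.61° − 179.83° = -11.22°

ω = 3: 58.4 dB, -12.2°; ω = 4155: 20.2 dB, -11.2°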